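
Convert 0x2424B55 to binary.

0b10010000100100101101010101

Expand each hex digit to 4 bits: 2=0010 4=0100 2=0010 4=0100 B=1011 5=0101 5=0101.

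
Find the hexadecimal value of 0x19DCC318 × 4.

0x67730C60

Multiply each base-16 digit by 4, carrying:
  8×4 = 32 → write 0 carry 2
  1×4+2 = 6 → write 6
  3×4 = 12 → write C
  C×4 = 48 → write 0 carry 3
  C×4+3 = 51 → write 3 carry 3
  D×4+3 = 55 → write 7 carry 3
  9×4+3 = 39 → write 7 carry 2
  1×4+2 = 6 → write 6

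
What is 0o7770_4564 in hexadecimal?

0xFF8974

Each octal digit is 3 bits: 7=111 7=111 7=111 0=000 4=100 5=101 6=110 4=100.
Group the bits into nibbles: 1111 1111 1000 1001 0111 0100 → FF8974.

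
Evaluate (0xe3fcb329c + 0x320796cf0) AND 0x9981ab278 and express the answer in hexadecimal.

Add column by column in base 16, right to left:
  c+0 = c
  9+f = 8 carry 1
  2+c+1 = f
  3+6 = 9
  b+9 = 4 carry 1
  c+7+1 = 4 carry 1
  f+0+1 = 0 carry 1
  3+2+1 = 6
  e+3 = 1 carry 1
  final carry 1
Sum = 0x1160449f8c; now AND with 0x9981ab278:
  1&0=0, 1&9=1, 6&9=0, 0&8=0, 4&1=0, 4&a=0, 9&b=9, f&2=2, 8&7=0, c&8=8

0x100009208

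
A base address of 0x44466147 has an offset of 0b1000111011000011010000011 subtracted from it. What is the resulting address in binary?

0x44466147 = 0b1000100010001100110000101000111 in binary.
Subtract column by column in base 2:
  1-1 → 0
  1-1 → 0
  1-0 → 1
  0-0 → 0
  0-0 → 0
  0-0 → 0
  1-0 → 1
  0-1 → 1 (borrow)
  1-0-1 → 0
  0-1 → 1 (borrow)
  0-1-1 → 0 (borrow)
  0-0-1 → 1 (borrow)
  0-0-1 → 1 (borrow)
  1-0-1 → 0
  1-0 → 1
  0-1 → 1 (borrow)
  0-1-1 → 0 (borrow)
  1-0-1 → 0
  1-1 → 0
  0-1 → 1 (borrow)
  0-1-1 → 0 (borrow)
  0-0-1 → 1 (borrow)
  1-0-1 → 0
  0-0 → 0
  0-1 → 1 (borrow)
  0-0-1 → 1 (borrow)
  1-0-1 → 0
  0-0 → 0
  0-0 → 0
  0-0 → 0
  1-0 → 1

0b1000011001010001101101011000100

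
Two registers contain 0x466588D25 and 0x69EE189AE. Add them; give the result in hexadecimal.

Add column by column in base 16, right to left:
  5+E = 3 carry 1
  2+A+1 = D
  D+9 = 6 carry 1
  8+8+1 = 1 carry 1
  8+1+1 = A
  5+E = 3 carry 1
  6+E+1 = 5 carry 1
  6+9+1 = 0 carry 1
  4+6+1 = B

0xB053A16D3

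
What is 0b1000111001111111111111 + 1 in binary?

The trailing 13 digits are 1 (max in base 2), so adding 1 cascades: they roll to 0 and the next digit up increments.

0b1000111010000000000000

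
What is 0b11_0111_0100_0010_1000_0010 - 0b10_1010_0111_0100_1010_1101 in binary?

Subtract column by column in base 2:
  0-1 → 1 (borrow)
  1-0-1 → 0
  0-1 → 1 (borrow)
  0-1-1 → 0 (borrow)
  0-0-1 → 1 (borrow)
  0-1-1 → 0 (borrow)
  0-0-1 → 1 (borrow)
  1-1-1 → 1 (borrow)
  0-0-1 → 1 (borrow)
  1-0-1 → 0
  0-1 → 1 (borrow)
  0-0-1 → 1 (borrow)
  0-1-1 → 0 (borrow)
  0-1-1 → 0 (borrow)
  1-1-1 → 1 (borrow)
  0-0-1 → 1 (borrow)
  1-0-1 → 0
  1-1 → 0
  1-0 → 1
  0-1 → 1 (borrow)
  1-0-1 → 0
  1-1 → 0

0b11001100110111010101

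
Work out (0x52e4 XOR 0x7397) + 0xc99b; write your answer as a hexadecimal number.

0xeb0e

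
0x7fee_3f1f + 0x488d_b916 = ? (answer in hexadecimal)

0xc87bf835

Add column by column in base 16, right to left:
  f+6 = 5 carry 1
  1+1+1 = 3
  f+9 = 8 carry 1
  3+b+1 = f
  e+d = b carry 1
  e+8+1 = 7 carry 1
  f+8+1 = 8 carry 1
  7+4+1 = c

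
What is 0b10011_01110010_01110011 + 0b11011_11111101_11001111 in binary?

0b1011110111000001000010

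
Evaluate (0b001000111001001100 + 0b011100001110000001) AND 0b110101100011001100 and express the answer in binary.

Add column by column in base 2, right to left:
  0+1 = 1
  0+0 = 0
  1+0 = 1
  1+0 = 1
  0+0 = 0
  0+0 = 0
  1+0 = 1
  0+1 = 1
  0+1 = 1
  1+1 = 0 carry 1
  1+0+1 = 0 carry 1
  1+0+1 = 0 carry 1
  0+0+1 = 1
  0+0 = 0
  0+1 = 1
  1+1 = 0 carry 1
  0+1+1 = 0 carry 1
  final carry 1
Sum = 0b100101000111001101; now AND with 0b110101100011001100:
  100101000111001101
& 110101100011001100
= 100101000011001100

0b100101000011001100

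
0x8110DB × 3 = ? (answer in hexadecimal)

Multiply each base-16 digit by 3, carrying:
  B×3 = 33 → write 1 carry 2
  D×3+2 = 41 → write 9 carry 2
  0×3+2 = 2 → write 2
  1×3 = 3 → write 3
  1×3 = 3 → write 3
  8×3 = 24 → write 8 carry 1
  remaining carry: 1

0x1833291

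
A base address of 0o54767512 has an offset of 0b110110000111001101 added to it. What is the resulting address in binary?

0b101101110101000100010111

0o54767512 = 0b101100111110111101001010 in binary.
Add column by column in base 2, right to left:
  0+1 = 1
  1+0 = 1
  0+1 = 1
  1+1 = 0 carry 1
  0+0+1 = 1
  0+0 = 0
  1+1 = 0 carry 1
  0+1+1 = 0 carry 1
  1+1+1 = 1 carry 1
  1+0+1 = 0 carry 1
  1+0+1 = 0 carry 1
  1+0+1 = 0 carry 1
  0+0+1 = 1
  1+1 = 0 carry 1
  1+1+1 = 1 carry 1
  1+0+1 = 0 carry 1
  1+1+1 = 1 carry 1
  1+1+1 = 1 carry 1
  0+0+1 = 1
  0+0 = 0
  1+0 = 1
  1+0 = 1
  0+0 = 0
  1+0 = 1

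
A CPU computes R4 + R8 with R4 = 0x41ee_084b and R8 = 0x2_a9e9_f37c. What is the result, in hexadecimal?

0x2ebd7fbc7

Add column by column in base 16, right to left:
  b+c = 7 carry 1
  4+7+1 = c
  8+3 = b
  0+f = f
  e+9 = 7 carry 1
  e+e+1 = d carry 1
  1+9+1 = b
  4+a = e
  0+2 = 2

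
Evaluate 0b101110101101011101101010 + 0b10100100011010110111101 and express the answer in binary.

0b1000011010000110100100111

Add column by column in base 2, right to left:
  0+1 = 1
  1+0 = 1
  0+1 = 1
  1+1 = 0 carry 1
  0+1+1 = 0 carry 1
  1+1+1 = 1 carry 1
  1+0+1 = 0 carry 1
  0+1+1 = 0 carry 1
  1+1+1 = 1 carry 1
  1+0+1 = 0 carry 1
  1+1+1 = 1 carry 1
  0+0+1 = 1
  1+1 = 0 carry 1
  0+1+1 = 0 carry 1
  1+0+1 = 0 carry 1
  1+0+1 = 0 carry 1
  0+0+1 = 1
  1+1 = 0 carry 1
  0+0+1 = 1
  1+0 = 1
  1+1 = 0 carry 1
  1+0+1 = 0 carry 1
  0+1+1 = 0 carry 1
  1+0+1 = 0 carry 1
  final carry 1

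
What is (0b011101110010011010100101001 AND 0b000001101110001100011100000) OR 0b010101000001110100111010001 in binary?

0b10101100011111100111110001

0b011101110010011010100101001 AND 0b000001101110001100011100000 = 0b000001100010001000000100000.
Then OR with 0b010101000001110100111010001.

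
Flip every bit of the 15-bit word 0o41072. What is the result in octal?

Each oct digit d becomes 7−d:
  4→3, 1→6, 0→7, 7→0, 2→5

0o36705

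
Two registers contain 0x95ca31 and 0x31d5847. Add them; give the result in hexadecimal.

Add column by column in base 16, right to left:
  1+7 = 8
  3+4 = 7
  a+8 = 2 carry 1
  c+5+1 = 2 carry 1
  5+d+1 = 3 carry 1
  9+1+1 = b
  0+3 = 3

0x3b32278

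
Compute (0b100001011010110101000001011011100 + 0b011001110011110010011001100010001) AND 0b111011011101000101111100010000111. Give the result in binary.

Add column by column in base 2, right to left:
  0+1 = 1
  0+0 = 0
  1+0 = 1
  1+0 = 1
  1+1 = 0 carry 1
  0+0+1 = 1
  1+0 = 1
  1+0 = 1
  0+1 = 1
  1+1 = 0 carry 1
  0+0+1 = 1
  0+0 = 0
  0+1 = 1
  0+1 = 1
  0+0 = 0
  1+0 = 1
  0+1 = 1
  1+0 = 1
  0+0 = 0
  1+1 = 0 carry 1
  1+1+1 = 1 carry 1
  0+1+1 = 0 carry 1
  1+1+1 = 1 carry 1
  0+0+1 = 1
  1+0 = 1
  1+1 = 0 carry 1
  0+1+1 = 0 carry 1
  1+1+1 = 1 carry 1
  0+0+1 = 1
  0+0 = 0
  0+1 = 1
  0+1 = 1
  1+0 = 1
Sum = 0b111011001110100111011010111101101; now AND with 0b111011011101000101111100010000111:
  111011001110100111011010111101101
& 111011011101000101111100010000111
= 111011001100000101011000010000101

0b111011001100000101011000010000101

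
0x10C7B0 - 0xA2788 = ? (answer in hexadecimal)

0x6A028

Subtract column by column in base 16:
  0-8 → 8 (borrow)
  B-8-1 → 2
  7-7 → 0
  C-2 → A
  0-A → 6 (borrow)
  1-0-1 → 0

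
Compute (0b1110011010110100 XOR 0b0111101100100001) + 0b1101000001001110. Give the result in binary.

0b10110110111100011

First 0b1110011010110100 XOR 0b0111101100100001 = 0b1001110110010101.
Add column by column in base 2, right to left:
  1+0 = 1
  0+1 = 1
  1+1 = 0 carry 1
  0+1+1 = 0 carry 1
  1+0+1 = 0 carry 1
  0+0+1 = 1
  0+1 = 1
  1+0 = 1
  1+0 = 1
  0+0 = 0
  1+0 = 1
  1+0 = 1
  1+1 = 0 carry 1
  0+0+1 = 1
  0+1 = 1
  1+1 = 0 carry 1
  final carry 1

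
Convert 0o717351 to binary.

Each octal digit is 3 bits: 7=111 1=001 7=111 3=011 5=101 1=001.

0b111001111011101001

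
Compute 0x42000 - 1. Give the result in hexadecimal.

The trailing 3 digits are 0, so subtracting 1 borrows through: they become F and the next digit up decrements.

0x41FFF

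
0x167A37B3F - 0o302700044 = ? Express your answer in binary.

0b101100100100101111111101100011011

0x167A37B3F = 0b101100111101000110111101100111111 in binary.
0o302700044 = 0b11000010111000000000100100 in binary.
Subtract column by column in base 2:
  1-0 → 1
  1-0 → 1
  1-1 → 0
  1-0 → 1
  1-0 → 1
  1-1 → 0
  0-0 → 0
  0-0 → 0
  1-0 → 1
  1-0 → 1
  0-0 → 0
  1-0 → 1
  1-0 → 1
  1-0 → 1
  1-0 → 1
  0-1 → 1 (borrow)
  1-1-1 → 1 (borrow)
  1-1-1 → 1 (borrow)
  0-0-1 → 1 (borrow)
  0-1-1 → 0 (borrow)
  0-0-1 → 1 (borrow)
  1-0-1 → 0
  0-0 → 0
  1-0 → 1
  1-1 → 0
  1-1 → 0
  1-0 → 1
  0-0 → 0
  0-0 → 0
  1-0 → 1
  1-0 → 1
  0-0 → 0
  1-0 → 1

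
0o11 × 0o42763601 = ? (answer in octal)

0o472621611

Multiply each base-8 digit by 9, carrying:
  1×9 = 9 → write 1 carry 1
  0×9+1 = 1 → write 1
  6×9 = 54 → write 6 carry 6
  3×9+6 = 33 → write 1 carry 4
  6×9+4 = 58 → write 2 carry 7
  7×9+7 = 70 → write 6 carry 8
  2×9+8 = 26 → write 2 carry 3
  4×9+3 = 39 → write 7 carry 4
  remaining carry: 4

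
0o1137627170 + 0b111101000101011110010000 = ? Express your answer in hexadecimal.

0xA738608

0o1137627170 = 0x97F2E78 in hexadecimal.
0b111101000101011110010000 = 0xF45790 in hexadecimal.
Add column by column in base 16, right to left:
  8+0 = 8
  7+9 = 0 carry 1
  E+7+1 = 6 carry 1
  2+5+1 = 8
  F+4 = 3 carry 1
  7+F+1 = 7 carry 1
  9+0+1 = A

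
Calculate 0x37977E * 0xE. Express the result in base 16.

0x30A48E4

Multiply each base-16 digit by 14, carrying:
  E×14 = 196 → write 4 carry 12
  7×14+12 = 110 → write E carry 6
  7×14+6 = 104 → write 8 carry 6
  9×14+6 = 132 → write 4 carry 8
  7×14+8 = 106 → write A carry 6
  3×14+6 = 48 → write 0 carry 3
  remaining carry: 3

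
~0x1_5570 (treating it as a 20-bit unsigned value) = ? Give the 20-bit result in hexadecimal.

Each hex digit d becomes f−d:
  1→e, 5→a, 5→a, 7→8, 0→f

0xeaa8f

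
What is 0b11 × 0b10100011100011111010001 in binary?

Multiply each base-2 digit by 3, carrying:
  1×3 = 3 → write 1 carry 1
  0×3+1 = 1 → write 1
  0×3 = 0 → write 0
  0×3 = 0 → write 0
  1×3 = 3 → write 1 carry 1
  0×3+1 = 1 → write 1
  1×3 = 3 → write 1 carry 1
  1×3+1 = 4 → write 0 carry 2
  1×3+2 = 5 → write 1 carry 2
  1×3+2 = 5 → write 1 carry 2
  1×3+2 = 5 → write 1 carry 2
  0×3+2 = 2 → write 0 carry 1
  0×3+1 = 1 → write 1
  0×3 = 0 → write 0
  1×3 = 3 → write 1 carry 1
  1×3+1 = 4 → write 0 carry 2
  1×3+2 = 5 → write 1 carry 2
  0×3+2 = 2 → write 0 carry 1
  0×3+1 = 1 → write 1
  0×3 = 0 → write 0
  1×3 = 3 → write 1 carry 1
  0×3+1 = 1 → write 1
  1×3 = 3 → write 1 carry 1
  remaining carry: 1

0b111101010101011101110011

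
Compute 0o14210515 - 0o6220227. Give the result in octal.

Subtract column by column in base 8:
  5-7 → 6 (borrow)
  1-2-1 → 6 (borrow)
  5-2-1 → 2
  0-0 → 0
  1-2 → 7 (borrow)
  2-2-1 → 7 (borrow)
  4-6-1 → 5 (borrow)
  1-0-1 → 0

0o5770266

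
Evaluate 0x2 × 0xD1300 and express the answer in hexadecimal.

Multiply each base-16 digit by 2, carrying:
  0×2 = 0 → write 0
  0×2 = 0 → write 0
  3×2 = 6 → write 6
  1×2 = 2 → write 2
  D×2 = 26 → write A carry 1
  remaining carry: 1

0x1A2600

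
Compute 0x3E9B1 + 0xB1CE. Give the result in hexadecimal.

0x49B7F

Add column by column in base 16, right to left:
  1+E = F
  B+C = 7 carry 1
  9+1+1 = B
  E+B = 9 carry 1
  3+0+1 = 4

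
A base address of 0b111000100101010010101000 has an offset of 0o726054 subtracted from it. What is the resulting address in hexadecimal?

0xDEA87C

0b111000100101010010101000 = 0xE254A8 in hexadecimal.
0o726054 = 0x3AC2C in hexadecimal.
Subtract column by column in base 16:
  8-C → C (borrow)
  A-2-1 → 7
  4-C → 8 (borrow)
  5-A-1 → A (borrow)
  2-3-1 → E (borrow)
  E-0-1 → D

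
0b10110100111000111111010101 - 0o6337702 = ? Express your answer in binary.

0o6337702 = 0b110011011111111000010 in binary.
Subtract column by column in base 2:
  1-0 → 1
  0-1 → 1 (borrow)
  1-0-1 → 0
  0-0 → 0
  1-0 → 1
  0-0 → 0
  1-1 → 0
  1-1 → 0
  1-1 → 0
  1-1 → 0
  1-1 → 0
  1-1 → 0
  0-1 → 1 (borrow)
  0-1-1 → 0 (borrow)
  0-0-1 → 1 (borrow)
  1-1-1 → 1 (borrow)
  1-1-1 → 1 (borrow)
  1-0-1 → 0
  0-0 → 0
  0-1 → 1 (borrow)
  1-1-1 → 1 (borrow)
  0-0-1 → 1 (borrow)
  1-0-1 → 0
  1-0 → 1
  0-0 → 0
  1-0 → 1

0b10101110011101000000010011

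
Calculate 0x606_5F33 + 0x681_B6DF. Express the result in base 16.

0xC881612

Add column by column in base 16, right to left:
  3+F = 2 carry 1
  3+D+1 = 1 carry 1
  F+6+1 = 6 carry 1
  5+B+1 = 1 carry 1
  6+1+1 = 8
  0+8 = 8
  6+6 = C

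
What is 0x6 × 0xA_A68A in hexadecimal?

0x3FE73C

Multiply each base-16 digit by 6, carrying:
  A×6 = 60 → write C carry 3
  8×6+3 = 51 → write 3 carry 3
  6×6+3 = 39 → write 7 carry 2
  A×6+2 = 62 → write E carry 3
  A×6+3 = 63 → write F carry 3
  remaining carry: 3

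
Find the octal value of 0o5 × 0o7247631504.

0o44507000124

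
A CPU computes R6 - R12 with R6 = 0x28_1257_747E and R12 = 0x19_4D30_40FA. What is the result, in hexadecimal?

0xEC5273384

Subtract column by column in base 16:
  E-A → 4
  7-F → 8 (borrow)
  4-0-1 → 3
  7-4 → 3
  7-0 → 7
  5-3 → 2
  2-D → 5 (borrow)
  1-4-1 → C (borrow)
  8-9-1 → E (borrow)
  2-1-1 → 0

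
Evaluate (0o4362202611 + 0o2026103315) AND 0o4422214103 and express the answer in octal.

0o4400204102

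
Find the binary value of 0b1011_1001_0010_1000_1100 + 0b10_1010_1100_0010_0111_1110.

Add column by column in base 2, right to left:
  0+0 = 0
  0+1 = 1
  1+1 = 0 carry 1
  1+1+1 = 1 carry 1
  0+1+1 = 0 carry 1
  0+1+1 = 0 carry 1
  0+1+1 = 0 carry 1
  1+0+1 = 0 carry 1
  0+0+1 = 1
  1+1 = 0 carry 1
  0+0+1 = 1
  0+0 = 0
  1+0 = 1
  0+0 = 0
  0+1 = 1
  1+1 = 0 carry 1
  1+0+1 = 0 carry 1
  1+1+1 = 1 carry 1
  0+0+1 = 1
  1+1 = 0 carry 1
  0+0+1 = 1
  0+1 = 1

0b1101100101010100001010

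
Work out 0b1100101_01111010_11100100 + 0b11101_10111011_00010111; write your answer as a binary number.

Add column by column in base 2, right to left:
  0+1 = 1
  0+1 = 1
  1+1 = 0 carry 1
  0+0+1 = 1
  0+1 = 1
  1+0 = 1
  1+0 = 1
  1+0 = 1
  0+1 = 1
  1+1 = 0 carry 1
  0+0+1 = 1
  1+1 = 0 carry 1
  1+1+1 = 1 carry 1
  1+1+1 = 1 carry 1
  1+0+1 = 0 carry 1
  0+1+1 = 0 carry 1
  1+1+1 = 1 carry 1
  0+0+1 = 1
  1+1 = 0 carry 1
  0+1+1 = 0 carry 1
  0+1+1 = 0 carry 1
  1+0+1 = 0 carry 1
  1+0+1 = 0 carry 1
  final carry 1

0b100000110011010111111011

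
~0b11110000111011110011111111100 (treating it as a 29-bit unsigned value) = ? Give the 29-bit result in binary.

0b00001111000100001100000000011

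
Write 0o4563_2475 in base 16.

0x97353D

Each octal digit is 3 bits: 4=100 5=101 6=110 3=011 2=010 4=100 7=111 5=101.
Group the bits into nibbles: 1001 0111 0011 0101 0011 1101 → 97353D.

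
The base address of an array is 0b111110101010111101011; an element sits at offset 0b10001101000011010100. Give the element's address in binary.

0b1010000010011010111111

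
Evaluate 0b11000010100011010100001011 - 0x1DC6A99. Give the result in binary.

0b1001011011100101001110010

0x1DC6A99 = 0b1110111000110101010011001 in binary.
Subtract column by column in base 2:
  1-1 → 0
  1-0 → 1
  0-0 → 0
  1-1 → 0
  0-1 → 1 (borrow)
  0-0-1 → 1 (borrow)
  0-0-1 → 1 (borrow)
  0-1-1 → 0 (borrow)
  1-0-1 → 0
  0-1 → 1 (borrow)
  1-0-1 → 0
  0-1 → 1 (borrow)
  1-0-1 → 0
  1-1 → 0
  0-1 → 1 (borrow)
  0-0-1 → 1 (borrow)
  0-0-1 → 1 (borrow)
  1-0-1 → 0
  0-1 → 1 (borrow)
  1-1-1 → 1 (borrow)
  0-1-1 → 0 (borrow)
  0-0-1 → 1 (borrow)
  0-1-1 → 0 (borrow)
  0-1-1 → 0 (borrow)
  1-1-1 → 1 (borrow)
  1-0-1 → 0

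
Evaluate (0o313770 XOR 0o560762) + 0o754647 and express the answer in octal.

First 0o313770 XOR 0o560762 = 0o673012.
Add column by column in base 8, right to left:
  2+7 = 1 carry 1
  1+4+1 = 6
  0+6 = 6
  3+4 = 7
  7+5 = 4 carry 1
  6+7+1 = 6 carry 1
  final carry 1

0o1647661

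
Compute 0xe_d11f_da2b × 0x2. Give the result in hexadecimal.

0x1da23fb456

Multiply each base-16 digit by 2, carrying:
  b×2 = 22 → write 6 carry 1
  2×2+1 = 5 → write 5
  a×2 = 20 → write 4 carry 1
  d×2+1 = 27 → write b carry 1
  f×2+1 = 31 → write f carry 1
  1×2+1 = 3 → write 3
  1×2 = 2 → write 2
  d×2 = 26 → write a carry 1
  e×2+1 = 29 → write d carry 1
  remaining carry: 1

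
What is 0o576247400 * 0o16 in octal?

0o12350451000

Multiply each base-8 digit by 14, carrying:
  0×14 = 0 → write 0
  0×14 = 0 → write 0
  4×14 = 56 → write 0 carry 7
  7×14+7 = 105 → write 1 carry 13
  4×14+13 = 69 → write 5 carry 8
  2×14+8 = 36 → write 4 carry 4
  6×14+4 = 88 → write 0 carry 11
  7×14+11 = 109 → write 5 carry 13
  5×14+13 = 83 → write 3 carry 10
  remaining carry: 12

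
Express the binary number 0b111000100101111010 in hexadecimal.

Group the bits into nibbles: 0011 1000 1001 0111 1010 → 3897a.

0x3897a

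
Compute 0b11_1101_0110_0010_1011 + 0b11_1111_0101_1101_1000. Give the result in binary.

0b1111100110000000011

Add column by column in base 2, right to left:
  1+0 = 1
  1+0 = 1
  0+0 = 0
  1+1 = 0 carry 1
  0+1+1 = 0 carry 1
  1+0+1 = 0 carry 1
  0+1+1 = 0 carry 1
  0+1+1 = 0 carry 1
  0+1+1 = 0 carry 1
  1+0+1 = 0 carry 1
  1+1+1 = 1 carry 1
  0+0+1 = 1
  1+1 = 0 carry 1
  0+1+1 = 0 carry 1
  1+1+1 = 1 carry 1
  1+1+1 = 1 carry 1
  1+1+1 = 1 carry 1
  1+1+1 = 1 carry 1
  final carry 1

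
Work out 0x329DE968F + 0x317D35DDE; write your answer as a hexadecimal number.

0x641B1F46D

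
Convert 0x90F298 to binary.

0b100100001111001010011000

Expand each hex digit to 4 bits: 9=1001 0=0000 F=1111 2=0010 9=1001 8=1000.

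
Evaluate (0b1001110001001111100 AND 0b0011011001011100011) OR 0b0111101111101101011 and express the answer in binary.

0b111111111101101011

0b1001110001001111100 AND 0b0011011001011100011 = 0b0001010001001100000.
Then OR with 0b0111101111101101011.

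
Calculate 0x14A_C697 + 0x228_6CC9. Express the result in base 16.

Add column by column in base 16, right to left:
  7+9 = 0 carry 1
  9+C+1 = 6 carry 1
  6+C+1 = 3 carry 1
  C+6+1 = 3 carry 1
  A+8+1 = 3 carry 1
  4+2+1 = 7
  1+2 = 3

0x3733360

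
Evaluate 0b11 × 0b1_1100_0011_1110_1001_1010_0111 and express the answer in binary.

Multiply each base-2 digit by 3, carrying:
  1×3 = 3 → write 1 carry 1
  1×3+1 = 4 → write 0 carry 2
  1×3+2 = 5 → write 1 carry 2
  0×3+2 = 2 → write 0 carry 1
  0×3+1 = 1 → write 1
  1×3 = 3 → write 1 carry 1
  0×3+1 = 1 → write 1
  1×3 = 3 → write 1 carry 1
  1×3+1 = 4 → write 0 carry 2
  0×3+2 = 2 → write 0 carry 1
  0×3+1 = 1 → write 1
  1×3 = 3 → write 1 carry 1
  0×3+1 = 1 → write 1
  1×3 = 3 → write 1 carry 1
  1×3+1 = 4 → write 0 carry 2
  1×3+2 = 5 → write 1 carry 2
  1×3+2 = 5 → write 1 carry 2
  1×3+2 = 5 → write 1 carry 2
  0×3+2 = 2 → write 0 carry 1
  0×3+1 = 1 → write 1
  0×3 = 0 → write 0
  0×3 = 0 → write 0
  1×3 = 3 → write 1 carry 1
  1×3+1 = 4 → write 0 carry 2
  1×3+2 = 5 → write 1 carry 2
  remaining carry: 10

0b101010010111011110011110101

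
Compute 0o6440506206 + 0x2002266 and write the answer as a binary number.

0b110110100000101010111011101100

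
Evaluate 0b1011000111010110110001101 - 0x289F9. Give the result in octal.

0b1011000111010110110001101 = 0o130726615 in octal.
0x289F9 = 0o504771 in octal.
Subtract column by column in base 8:
  5-1 → 4
  1-7 → 2 (borrow)
  6-7-1 → 6 (borrow)
  6-4-1 → 1
  2-0 → 2
  7-5 → 2
  0-0 → 0
  3-0 → 3
  1-0 → 1

0o130221624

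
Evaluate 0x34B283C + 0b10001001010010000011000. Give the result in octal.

0o343746124

0x34B283C = 0o322624074 in octal.
0b10001001010010000011000 = 0o21122030 in octal.
Add column by column in base 8, right to left:
  4+0 = 4
  7+3 = 2 carry 1
  0+0+1 = 1
  4+2 = 6
  2+2 = 4
  6+1 = 7
  2+1 = 3
  2+2 = 4
  3+0 = 3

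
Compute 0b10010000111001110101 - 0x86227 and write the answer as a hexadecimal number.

0b10010000111001110101 = 0x90E75 in hexadecimal.
Subtract column by column in base 16:
  5-7 → E (borrow)
  7-2-1 → 4
  E-2 → C
  0-6 → A (borrow)
  9-8-1 → 0

0xAC4E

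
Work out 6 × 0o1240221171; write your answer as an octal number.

0o7701547326

Multiply each base-8 digit by 6, carrying:
  1×6 = 6 → write 6
  7×6 = 42 → write 2 carry 5
  1×6+5 = 11 → write 3 carry 1
  1×6+1 = 7 → write 7
  2×6 = 12 → write 4 carry 1
  2×6+1 = 13 → write 5 carry 1
  0×6+1 = 1 → write 1
  4×6 = 24 → write 0 carry 3
  2×6+3 = 15 → write 7 carry 1
  1×6+1 = 7 → write 7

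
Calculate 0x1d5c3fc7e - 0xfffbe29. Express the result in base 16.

0x1c5c43e55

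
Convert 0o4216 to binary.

Each octal digit is 3 bits: 4=100 2=010 1=001 6=110.

0b100010001110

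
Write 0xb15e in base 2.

Expand each hex digit to 4 bits: b=1011 1=0001 5=0101 e=1110.

0b1011000101011110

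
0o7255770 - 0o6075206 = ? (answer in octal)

0o1160562

Subtract column by column in base 8:
  0-6 → 2 (borrow)
  7-0-1 → 6
  7-2 → 5
  5-5 → 0
  5-7 → 6 (borrow)
  2-0-1 → 1
  7-6 → 1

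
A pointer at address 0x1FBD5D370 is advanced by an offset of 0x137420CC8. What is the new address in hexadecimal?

Add column by column in base 16, right to left:
  0+8 = 8
  7+C = 3 carry 1
  3+C+1 = 0 carry 1
  D+0+1 = E
  5+2 = 7
  D+4 = 1 carry 1
  B+7+1 = 3 carry 1
  F+3+1 = 3 carry 1
  1+1+1 = 3

0x33317E038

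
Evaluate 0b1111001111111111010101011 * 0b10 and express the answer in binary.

0b11110011111111110101010110

Multiply each base-2 digit by 2, carrying:
  1×2 = 2 → write 0 carry 1
  1×2+1 = 3 → write 1 carry 1
  0×2+1 = 1 → write 1
  1×2 = 2 → write 0 carry 1
  0×2+1 = 1 → write 1
  1×2 = 2 → write 0 carry 1
  0×2+1 = 1 → write 1
  1×2 = 2 → write 0 carry 1
  0×2+1 = 1 → write 1
  1×2 = 2 → write 0 carry 1
  1×2+1 = 3 → write 1 carry 1
  1×2+1 = 3 → write 1 carry 1
  1×2+1 = 3 → write 1 carry 1
  1×2+1 = 3 → write 1 carry 1
  1×2+1 = 3 → write 1 carry 1
  1×2+1 = 3 → write 1 carry 1
  1×2+1 = 3 → write 1 carry 1
  1×2+1 = 3 → write 1 carry 1
  1×2+1 = 3 → write 1 carry 1
  0×2+1 = 1 → write 1
  0×2 = 0 → write 0
  1×2 = 2 → write 0 carry 1
  1×2+1 = 3 → write 1 carry 1
  1×2+1 = 3 → write 1 carry 1
  1×2+1 = 3 → write 1 carry 1
  remaining carry: 1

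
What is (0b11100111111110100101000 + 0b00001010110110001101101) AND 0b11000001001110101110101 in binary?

0b11000000000100100010101

Add column by column in base 2, right to left:
  0+1 = 1
  0+0 = 0
  0+1 = 1
  1+1 = 0 carry 1
  0+0+1 = 1
  1+1 = 0 carry 1
  0+1+1 = 0 carry 1
  0+0+1 = 1
  1+0 = 1
  0+0 = 0
  1+1 = 0 carry 1
  1+1+1 = 1 carry 1
  1+0+1 = 0 carry 1
  1+1+1 = 1 carry 1
  1+1+1 = 1 carry 1
  1+0+1 = 0 carry 1
  1+1+1 = 1 carry 1
  1+0+1 = 0 carry 1
  0+1+1 = 0 carry 1
  0+0+1 = 1
  1+0 = 1
  1+0 = 1
  1+0 = 1
Sum = 0b11110010110100110010101; now AND with 0b11000001001110101110101:
  11110010110100110010101
& 11000001001110101110101
= 11000000000100100010101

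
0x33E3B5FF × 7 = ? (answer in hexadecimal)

0x16B39F9F9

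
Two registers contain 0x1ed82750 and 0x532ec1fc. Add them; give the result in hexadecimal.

Add column by column in base 16, right to left:
  0+c = c
  5+f = 4 carry 1
  7+1+1 = 9
  2+c = e
  8+e = 6 carry 1
  d+2+1 = 0 carry 1
  e+3+1 = 2 carry 1
  1+5+1 = 7

0x7206e94c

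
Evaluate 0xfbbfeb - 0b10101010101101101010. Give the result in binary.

0b111100010001010010000001

0xfbbfeb = 0b111110111011111111101011 in binary.
Subtract column by column in base 2:
  1-0 → 1
  1-1 → 0
  0-0 → 0
  1-1 → 0
  0-0 → 0
  1-1 → 0
  1-1 → 0
  1-0 → 1
  1-1 → 0
  1-1 → 0
  1-0 → 1
  1-1 → 0
  1-0 → 1
  1-1 → 0
  0-0 → 0
  1-1 → 0
  1-0 → 1
  1-1 → 0
  0-0 → 0
  1-1 → 0
  1-0 → 1
  1-0 → 1
  1-0 → 1
  1-0 → 1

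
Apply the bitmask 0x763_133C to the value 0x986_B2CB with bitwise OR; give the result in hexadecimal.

OR each hex digit independently (no carries):
  9|7=F, 8|6=E, 6|3=7, B|1=B, 2|3=3, C|3=F, B|C=F

0xFE7B3FF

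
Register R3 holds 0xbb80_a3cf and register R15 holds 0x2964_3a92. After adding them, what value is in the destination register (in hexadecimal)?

Add column by column in base 16, right to left:
  f+2 = 1 carry 1
  c+9+1 = 6 carry 1
  3+a+1 = e
  a+3 = d
  0+4 = 4
  8+6 = e
  b+9 = 4 carry 1
  b+2+1 = e

0xe4e4de61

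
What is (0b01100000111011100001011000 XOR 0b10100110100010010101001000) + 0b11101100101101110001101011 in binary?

0b110110011000111100101111011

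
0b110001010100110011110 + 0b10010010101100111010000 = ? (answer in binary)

0b11000100000001101101110

Add column by column in base 2, right to left:
  0+0 = 0
  1+0 = 1
  1+0 = 1
  1+0 = 1
  1+1 = 0 carry 1
  0+0+1 = 1
  0+1 = 1
  1+1 = 0 carry 1
  1+1+1 = 1 carry 1
  0+0+1 = 1
  0+0 = 0
  1+1 = 0 carry 1
  0+1+1 = 0 carry 1
  1+0+1 = 0 carry 1
  0+1+1 = 0 carry 1
  1+0+1 = 0 carry 1
  0+1+1 = 0 carry 1
  0+0+1 = 1
  0+0 = 0
  1+1 = 0 carry 1
  1+0+1 = 0 carry 1
  0+0+1 = 1
  0+1 = 1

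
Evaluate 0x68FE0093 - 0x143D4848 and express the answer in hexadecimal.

0x54C0B84B

Subtract column by column in base 16:
  3-8 → B (borrow)
  9-4-1 → 4
  0-8 → 8 (borrow)
  0-4-1 → B (borrow)
  E-D-1 → 0
  F-3 → C
  8-4 → 4
  6-1 → 5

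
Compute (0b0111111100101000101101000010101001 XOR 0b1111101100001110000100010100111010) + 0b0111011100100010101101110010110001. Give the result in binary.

0b1111101101001001010111001001000100

First 0b0111111100101000101101000010101001 XOR 0b1111101100001110000100010100111010 = 0b1000010000100110101001010110010011.
Add column by column in base 2, right to left:
  1+1 = 0 carry 1
  1+0+1 = 0 carry 1
  0+0+1 = 1
  0+0 = 0
  1+1 = 0 carry 1
  0+1+1 = 0 carry 1
  0+0+1 = 1
  1+1 = 0 carry 1
  1+0+1 = 0 carry 1
  0+0+1 = 1
  1+1 = 0 carry 1
  0+1+1 = 0 carry 1
  1+1+1 = 1 carry 1
  0+0+1 = 1
  0+1 = 1
  1+1 = 0 carry 1
  0+0+1 = 1
  1+1 = 0 carry 1
  0+0+1 = 1
  1+1 = 0 carry 1
  1+0+1 = 0 carry 1
  0+0+1 = 1
  0+0 = 0
  1+1 = 0 carry 1
  0+0+1 = 1
  0+0 = 0
  0+1 = 1
  0+1 = 1
  1+1 = 0 carry 1
  0+0+1 = 1
  0+1 = 1
  0+1 = 1
  0+1 = 1
  1+0 = 1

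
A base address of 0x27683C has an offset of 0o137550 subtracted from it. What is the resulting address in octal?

0x27683C = 0o11664074 in octal.
Subtract column by column in base 8:
  4-0 → 4
  7-5 → 2
  0-5 → 3 (borrow)
  4-7-1 → 4 (borrow)
  6-3-1 → 2
  6-1 → 5
  1-0 → 1
  1-0 → 1

0o11524324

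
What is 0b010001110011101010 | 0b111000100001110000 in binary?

OR bit by bit (1 where either bit is 1):
  010001110011101010
| 111000100001110000
= 111001110011111010

0b111001110011111010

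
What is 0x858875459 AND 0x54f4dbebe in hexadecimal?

AND each hex digit independently (no carries):
  8&5=0, 5&4=4, 8&f=8, 8&4=0, 7&d=5, 5&b=1, 4&e=4, 5&b=1, 9&e=8

0x048051418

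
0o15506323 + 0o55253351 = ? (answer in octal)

0o72761674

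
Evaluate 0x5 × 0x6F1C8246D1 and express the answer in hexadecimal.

Multiply each base-16 digit by 5, carrying:
  1×5 = 5 → write 5
  D×5 = 65 → write 1 carry 4
  6×5+4 = 34 → write 2 carry 2
  4×5+2 = 22 → write 6 carry 1
  2×5+1 = 11 → write B
  8×5 = 40 → write 8 carry 2
  C×5+2 = 62 → write E carry 3
  1×5+3 = 8 → write 8
  F×5 = 75 → write B carry 4
  6×5+4 = 34 → write 2 carry 2
  remaining carry: 2

0x22B8E8B6215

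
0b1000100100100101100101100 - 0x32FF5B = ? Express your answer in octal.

0o67645721

0b1000100100100101100101100 = 0o104445454 in octal.
0x32FF5B = 0o14577533 in octal.
Subtract column by column in base 8:
  4-3 → 1
  5-3 → 2
  4-5 → 7 (borrow)
  5-7-1 → 5 (borrow)
  4-7-1 → 4 (borrow)
  4-5-1 → 6 (borrow)
  4-4-1 → 7 (borrow)
  0-1-1 → 6 (borrow)
  1-0-1 → 0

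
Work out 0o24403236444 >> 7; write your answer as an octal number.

0o122015172

7 bits is not a whole number of base-8 digits; in binary: 10100100000011010011110100100100 >> 7 = 1010010000001101001111010.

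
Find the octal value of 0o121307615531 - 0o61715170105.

Subtract column by column in base 8:
  1-5 → 4 (borrow)
  3-0-1 → 2
  5-1 → 4
  5-0 → 5
  1-7 → 2 (borrow)
  6-1-1 → 4
  7-5 → 2
  0-1 → 7 (borrow)
  3-7-1 → 3 (borrow)
  1-1-1 → 7 (borrow)
  2-6-1 → 3 (borrow)
  1-0-1 → 0

0o37372425424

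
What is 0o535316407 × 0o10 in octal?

Multiply each base-8 digit by 8, carrying:
  7×8 = 56 → write 0 carry 7
  0×8+7 = 7 → write 7
  4×8 = 32 → write 0 carry 4
  6×8+4 = 52 → write 4 carry 6
  1×8+6 = 14 → write 6 carry 1
  3×8+1 = 25 → write 1 carry 3
  5×8+3 = 43 → write 3 carry 5
  3×8+5 = 29 → write 5 carry 3
  5×8+3 = 43 → write 3 carry 5
  remaining carry: 5

0o5353164070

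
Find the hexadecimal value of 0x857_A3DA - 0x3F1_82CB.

Subtract column by column in base 16:
  A-B → F (borrow)
  D-C-1 → 0
  3-2 → 1
  A-8 → 2
  7-1 → 6
  5-F → 6 (borrow)
  8-3-1 → 4

0x466210F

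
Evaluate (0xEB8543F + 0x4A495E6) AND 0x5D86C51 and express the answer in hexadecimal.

Add column by column in base 16, right to left:
  F+6 = 5 carry 1
  3+E+1 = 2 carry 1
  4+5+1 = A
  5+9 = E
  8+4 = C
  B+A = 5 carry 1
  E+4+1 = 3 carry 1
  final carry 1
Sum = 0x135CEA25; now AND with 0x5D86C51:
  1&0=0, 3&5=1, 5&D=5, C&8=8, E&6=6, A&C=8, 2&5=0, 5&1=1

0x1586801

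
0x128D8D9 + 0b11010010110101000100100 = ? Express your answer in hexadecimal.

0x19242FD

0b11010010110101000100100 = 0x696A24 in hexadecimal.
Add column by column in base 16, right to left:
  9+4 = D
  D+2 = F
  8+A = 2 carry 1
  D+6+1 = 4 carry 1
  8+9+1 = 2 carry 1
  2+6+1 = 9
  1+0 = 1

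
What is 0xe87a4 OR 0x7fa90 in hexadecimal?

0xfffb4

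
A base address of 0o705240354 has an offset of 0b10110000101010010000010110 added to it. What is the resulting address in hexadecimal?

0o705240354 = 0x71540EC in hexadecimal.
0b10110000101010010000010110 = 0x2C2A416 in hexadecimal.
Add column by column in base 16, right to left:
  C+6 = 2 carry 1
  E+1+1 = 0 carry 1
  0+4+1 = 5
  4+A = E
  5+2 = 7
  1+C = D
  7+2 = 9

0x9D7E502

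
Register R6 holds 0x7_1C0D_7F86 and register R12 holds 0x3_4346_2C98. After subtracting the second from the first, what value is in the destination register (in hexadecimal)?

0x3D8C752EE

Subtract column by column in base 16:
  6-8 → E (borrow)
  8-9-1 → E (borrow)
  F-C-1 → 2
  7-2 → 5
  D-6 → 7
  0-4 → C (borrow)
  C-3-1 → 8
  1-4 → D (borrow)
  7-3-1 → 3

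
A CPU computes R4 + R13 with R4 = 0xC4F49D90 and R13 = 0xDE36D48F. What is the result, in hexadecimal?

0x1A32B721F

Add column by column in base 16, right to left:
  0+F = F
  9+8 = 1 carry 1
  D+4+1 = 2 carry 1
  9+D+1 = 7 carry 1
  4+6+1 = B
  F+3 = 2 carry 1
  4+E+1 = 3 carry 1
  C+D+1 = A carry 1
  final carry 1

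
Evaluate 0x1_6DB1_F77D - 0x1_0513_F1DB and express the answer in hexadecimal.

Subtract column by column in base 16:
  D-B → 2
  7-D → A (borrow)
  7-1-1 → 5
  F-F → 0
  1-3 → E (borrow)
  B-1-1 → 9
  D-5 → 8
  6-0 → 6
  1-1 → 0

0x689E05A2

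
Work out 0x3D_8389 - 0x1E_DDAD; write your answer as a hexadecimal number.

0x1EA5DC

Subtract column by column in base 16:
  9-D → C (borrow)
  8-A-1 → D (borrow)
  3-D-1 → 5 (borrow)
  8-D-1 → A (borrow)
  D-E-1 → E (borrow)
  3-1-1 → 1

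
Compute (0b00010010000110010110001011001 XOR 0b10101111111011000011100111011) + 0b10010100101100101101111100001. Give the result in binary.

0b101010010101010000011101000011

First 0b00010010000110010110001011001 XOR 0b10101111111011000011100111011 = 0b10111101111101010101101100010.
Add column by column in base 2, right to left:
  0+1 = 1
  1+0 = 1
  0+0 = 0
  0+0 = 0
  0+0 = 0
  1+1 = 0 carry 1
  1+1+1 = 1 carry 1
  0+1+1 = 0 carry 1
  1+1+1 = 1 carry 1
  1+1+1 = 1 carry 1
  0+0+1 = 1
  1+1 = 0 carry 1
  0+1+1 = 0 carry 1
  1+0+1 = 0 carry 1
  0+1+1 = 0 carry 1
  1+0+1 = 0 carry 1
  0+0+1 = 1
  1+1 = 0 carry 1
  1+1+1 = 1 carry 1
  1+0+1 = 0 carry 1
  1+1+1 = 1 carry 1
  1+0+1 = 0 carry 1
  0+0+1 = 1
  1+1 = 0 carry 1
  1+0+1 = 0 carry 1
  1+1+1 = 1 carry 1
  1+0+1 = 0 carry 1
  0+0+1 = 1
  1+1 = 0 carry 1
  final carry 1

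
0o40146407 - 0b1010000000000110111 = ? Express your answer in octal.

0o36746320

0b1010000000000110111 = 0o1200067 in octal.
Subtract column by column in base 8:
  7-7 → 0
  0-6 → 2 (borrow)
  4-0-1 → 3
  6-0 → 6
  4-0 → 4
  1-2 → 7 (borrow)
  0-1-1 → 6 (borrow)
  4-0-1 → 3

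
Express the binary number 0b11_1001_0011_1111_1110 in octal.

Group the bits in threes: 111 001 001 111 111 110 → 711776.

0o711776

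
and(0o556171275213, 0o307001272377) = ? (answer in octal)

0o106001270213

AND each oct digit independently (no carries):
  5&3=1, 5&0=0, 6&7=6, 1&0=0, 7&0=0, 1&1=1, 2&2=2, 7&7=7, 5&2=0, 2&3=2, 1&7=1, 3&7=3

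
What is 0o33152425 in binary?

Each octal digit is 3 bits: 3=011 3=011 1=001 5=101 2=010 4=100 2=010 5=101.

0b11011001101010100010101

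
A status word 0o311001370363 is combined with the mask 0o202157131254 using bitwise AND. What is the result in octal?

AND each oct digit independently (no carries):
  3&2=2, 1&0=0, 1&2=0, 0&1=0, 0&5=0, 1&7=1, 3&1=1, 7&3=3, 0&1=0, 3&2=2, 6&5=4, 3&4=0

0o200001130240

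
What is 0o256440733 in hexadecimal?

0x2BA41DB

Each octal digit is 3 bits: 2=010 5=101 6=110 4=100 4=100 0=000 7=111 3=011 3=011.
Group the bits into nibbles: 0010 1011 1010 0100 0001 1101 1011 → 2BA41DB.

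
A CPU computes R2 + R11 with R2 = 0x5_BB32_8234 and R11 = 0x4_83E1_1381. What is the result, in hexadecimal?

Add column by column in base 16, right to left:
  4+1 = 5
  3+8 = B
  2+3 = 5
  8+1 = 9
  2+1 = 3
  3+E = 1 carry 1
  B+3+1 = F
  B+8 = 3 carry 1
  5+4+1 = A

0xA3F1395B5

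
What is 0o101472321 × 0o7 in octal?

Multiply each base-8 digit by 7, carrying:
  1×7 = 7 → write 7
  2×7 = 14 → write 6 carry 1
  3×7+1 = 22 → write 6 carry 2
  2×7+2 = 16 → write 0 carry 2
  7×7+2 = 51 → write 3 carry 6
  4×7+6 = 34 → write 2 carry 4
  1×7+4 = 11 → write 3 carry 1
  0×7+1 = 1 → write 1
  1×7 = 7 → write 7

0o713230667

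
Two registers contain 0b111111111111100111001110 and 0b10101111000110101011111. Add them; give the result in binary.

0b1010101111000011100101101

Add column by column in base 2, right to left:
  0+1 = 1
  1+1 = 0 carry 1
  1+1+1 = 1 carry 1
  1+1+1 = 1 carry 1
  0+1+1 = 0 carry 1
  0+0+1 = 1
  1+1 = 0 carry 1
  1+0+1 = 0 carry 1
  1+1+1 = 1 carry 1
  0+0+1 = 1
  0+1 = 1
  1+1 = 0 carry 1
  1+0+1 = 0 carry 1
  1+0+1 = 0 carry 1
  1+0+1 = 0 carry 1
  1+1+1 = 1 carry 1
  1+1+1 = 1 carry 1
  1+1+1 = 1 carry 1
  1+1+1 = 1 carry 1
  1+0+1 = 0 carry 1
  1+1+1 = 1 carry 1
  1+0+1 = 0 carry 1
  1+1+1 = 1 carry 1
  1+0+1 = 0 carry 1
  final carry 1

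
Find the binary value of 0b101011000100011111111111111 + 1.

The trailing 14 digits are 1 (max in base 2), so adding 1 cascades: they roll to 0 and the next digit up increments.

0b101011000100100000000000000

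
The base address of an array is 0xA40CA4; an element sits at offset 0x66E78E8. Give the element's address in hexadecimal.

0x712858C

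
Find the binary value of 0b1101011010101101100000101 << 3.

0b1101011010101101100000101000

Left shift by 3: append 3 zero bits.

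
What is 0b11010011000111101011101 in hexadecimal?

0x698F5D

Group the bits into nibbles: 0110 1001 1000 1111 0101 1101 → 698F5D.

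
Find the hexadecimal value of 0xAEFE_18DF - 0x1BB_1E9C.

Subtract column by column in base 16:
  F-C → 3
  D-9 → 4
  8-E → A (borrow)
  1-1-1 → F (borrow)
  E-B-1 → 2
  F-B → 4
  E-1 → D
  A-0 → A

0xAD42FA43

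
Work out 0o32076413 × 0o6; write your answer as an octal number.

Multiply each base-8 digit by 6, carrying:
  3×6 = 18 → write 2 carry 2
  1×6+2 = 8 → write 0 carry 1
  4×6+1 = 25 → write 1 carry 3
  6×6+3 = 39 → write 7 carry 4
  7×6+4 = 46 → write 6 carry 5
  0×6+5 = 5 → write 5
  2×6 = 12 → write 4 carry 1
  3×6+1 = 19 → write 3 carry 2
  remaining carry: 2

0o234567102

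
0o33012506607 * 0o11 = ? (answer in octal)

Multiply each base-8 digit by 9, carrying:
  7×9 = 63 → write 7 carry 7
  0×9+7 = 7 → write 7
  6×9 = 54 → write 6 carry 6
  6×9+6 = 60 → write 4 carry 7
  0×9+7 = 7 → write 7
  5×9 = 45 → write 5 carry 5
  2×9+5 = 23 → write 7 carry 2
  1×9+2 = 11 → write 3 carry 1
  0×9+1 = 1 → write 1
  3×9 = 27 → write 3 carry 3
  3×9+3 = 30 → write 6 carry 3
  remaining carry: 3

0o363137574677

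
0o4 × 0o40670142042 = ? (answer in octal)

Multiply each base-8 digit by 4, carrying:
  2×4 = 8 → write 0 carry 1
  4×4+1 = 17 → write 1 carry 2
  0×4+2 = 2 → write 2
  2×4 = 8 → write 0 carry 1
  4×4+1 = 17 → write 1 carry 2
  1×4+2 = 6 → write 6
  0×4 = 0 → write 0
  7×4 = 28 → write 4 carry 3
  6×4+3 = 27 → write 3 carry 3
  0×4+3 = 3 → write 3
  4×4 = 16 → write 0 carry 2
  remaining carry: 2

0o203340610210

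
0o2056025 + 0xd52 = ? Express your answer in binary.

0o2056025 = 0b10000101110000010101 in binary.
0xd52 = 0b110101010010 in binary.
Add column by column in base 2, right to left:
  1+0 = 1
  0+1 = 1
  1+0 = 1
  0+0 = 0
  1+1 = 0 carry 1
  0+0+1 = 1
  0+1 = 1
  0+0 = 0
  0+1 = 1
  0+0 = 0
  1+1 = 0 carry 1
  1+1+1 = 1 carry 1
  1+0+1 = 0 carry 1
  0+0+1 = 1
  1+0 = 1
  0+0 = 0
  0+0 = 0
  0+0 = 0
  0+0 = 0
  1+0 = 1

0b10000110100101100111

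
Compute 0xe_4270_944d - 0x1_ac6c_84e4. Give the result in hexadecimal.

Subtract column by column in base 16:
  d-4 → 9
  4-e → 6 (borrow)
  4-4-1 → f (borrow)
  9-8-1 → 0
  0-c → 4 (borrow)
  7-6-1 → 0
  2-c → 6 (borrow)
  4-a-1 → 9 (borrow)
  e-1-1 → c

0xc96040f69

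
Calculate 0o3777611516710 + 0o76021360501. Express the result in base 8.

0o4075633077411

Add column by column in base 8, right to left:
  0+1 = 1
  1+0 = 1
  7+5 = 4 carry 1
  6+0+1 = 7
  1+6 = 7
  5+3 = 0 carry 1
  1+1+1 = 3
  1+2 = 3
  6+0 = 6
  7+6 = 5 carry 1
  7+7+1 = 7 carry 1
  7+0+1 = 0 carry 1
  3+0+1 = 4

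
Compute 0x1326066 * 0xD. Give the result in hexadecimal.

Multiply each base-16 digit by 13, carrying:
  6×13 = 78 → write E carry 4
  6×13+4 = 82 → write 2 carry 5
  0×13+5 = 5 → write 5
  6×13 = 78 → write E carry 4
  2×13+4 = 30 → write E carry 1
  3×13+1 = 40 → write 8 carry 2
  1×13+2 = 15 → write F

0xF8EE52E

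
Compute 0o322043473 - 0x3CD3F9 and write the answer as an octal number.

0o302671502

0x3CD3F9 = 0o17151771 in octal.
Subtract column by column in base 8:
  3-1 → 2
  7-7 → 0
  4-7 → 5 (borrow)
  3-1-1 → 1
  4-5 → 7 (borrow)
  0-1-1 → 6 (borrow)
  2-7-1 → 2 (borrow)
  2-1-1 → 0
  3-0 → 3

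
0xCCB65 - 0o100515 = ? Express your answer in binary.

0b11000100101000011000

0xCCB65 = 0b11001100101101100101 in binary.
0o100515 = 0b1000000101001101 in binary.
Subtract column by column in base 2:
  1-1 → 0
  0-0 → 0
  1-1 → 0
  0-1 → 1 (borrow)
  0-0-1 → 1 (borrow)
  1-0-1 → 0
  1-1 → 0
  0-0 → 0
  1-1 → 0
  1-0 → 1
  0-0 → 0
  1-0 → 1
  0-0 → 0
  0-0 → 0
  1-0 → 1
  1-1 → 0
  0-0 → 0
  0-0 → 0
  1-0 → 1
  1-0 → 1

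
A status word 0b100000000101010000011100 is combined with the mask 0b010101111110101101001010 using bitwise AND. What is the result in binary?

0b000000000100000000001000

AND bit by bit (1 only where both bits are 1):
  100000000101010000011100
& 010101111110101101001010
= 000000000100000000001000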